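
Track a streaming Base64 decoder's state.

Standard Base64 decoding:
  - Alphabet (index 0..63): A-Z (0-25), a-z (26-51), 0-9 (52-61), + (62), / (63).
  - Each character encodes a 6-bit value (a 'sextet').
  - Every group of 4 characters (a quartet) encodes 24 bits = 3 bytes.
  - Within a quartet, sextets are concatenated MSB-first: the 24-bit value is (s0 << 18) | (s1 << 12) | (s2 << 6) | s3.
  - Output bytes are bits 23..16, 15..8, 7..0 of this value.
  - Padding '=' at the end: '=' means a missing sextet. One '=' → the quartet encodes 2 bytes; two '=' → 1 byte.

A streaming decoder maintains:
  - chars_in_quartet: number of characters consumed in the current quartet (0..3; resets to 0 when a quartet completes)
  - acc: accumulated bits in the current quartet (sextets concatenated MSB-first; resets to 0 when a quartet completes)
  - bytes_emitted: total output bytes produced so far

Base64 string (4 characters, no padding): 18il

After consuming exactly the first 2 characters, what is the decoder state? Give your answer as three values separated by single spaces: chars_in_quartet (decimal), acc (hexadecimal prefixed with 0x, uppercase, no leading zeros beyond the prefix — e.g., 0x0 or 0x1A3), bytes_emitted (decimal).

Answer: 2 0xD7C 0

Derivation:
After char 0 ('1'=53): chars_in_quartet=1 acc=0x35 bytes_emitted=0
After char 1 ('8'=60): chars_in_quartet=2 acc=0xD7C bytes_emitted=0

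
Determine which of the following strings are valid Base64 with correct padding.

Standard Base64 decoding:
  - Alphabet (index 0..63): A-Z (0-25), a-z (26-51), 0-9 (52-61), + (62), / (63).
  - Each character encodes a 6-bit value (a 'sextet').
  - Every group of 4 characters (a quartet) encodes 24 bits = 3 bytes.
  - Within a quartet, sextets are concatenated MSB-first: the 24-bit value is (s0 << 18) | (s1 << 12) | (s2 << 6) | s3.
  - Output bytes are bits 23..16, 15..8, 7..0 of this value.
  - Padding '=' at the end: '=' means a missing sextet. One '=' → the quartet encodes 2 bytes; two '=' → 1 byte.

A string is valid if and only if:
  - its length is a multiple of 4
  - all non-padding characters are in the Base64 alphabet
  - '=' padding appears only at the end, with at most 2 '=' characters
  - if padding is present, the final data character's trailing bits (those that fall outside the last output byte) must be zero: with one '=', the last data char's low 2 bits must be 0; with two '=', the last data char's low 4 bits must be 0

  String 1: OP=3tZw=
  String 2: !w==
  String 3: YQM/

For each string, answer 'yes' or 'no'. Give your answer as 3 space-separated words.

Answer: no no yes

Derivation:
String 1: 'OP=3tZw=' → invalid (bad char(s): ['=']; '=' in middle)
String 2: '!w==' → invalid (bad char(s): ['!'])
String 3: 'YQM/' → valid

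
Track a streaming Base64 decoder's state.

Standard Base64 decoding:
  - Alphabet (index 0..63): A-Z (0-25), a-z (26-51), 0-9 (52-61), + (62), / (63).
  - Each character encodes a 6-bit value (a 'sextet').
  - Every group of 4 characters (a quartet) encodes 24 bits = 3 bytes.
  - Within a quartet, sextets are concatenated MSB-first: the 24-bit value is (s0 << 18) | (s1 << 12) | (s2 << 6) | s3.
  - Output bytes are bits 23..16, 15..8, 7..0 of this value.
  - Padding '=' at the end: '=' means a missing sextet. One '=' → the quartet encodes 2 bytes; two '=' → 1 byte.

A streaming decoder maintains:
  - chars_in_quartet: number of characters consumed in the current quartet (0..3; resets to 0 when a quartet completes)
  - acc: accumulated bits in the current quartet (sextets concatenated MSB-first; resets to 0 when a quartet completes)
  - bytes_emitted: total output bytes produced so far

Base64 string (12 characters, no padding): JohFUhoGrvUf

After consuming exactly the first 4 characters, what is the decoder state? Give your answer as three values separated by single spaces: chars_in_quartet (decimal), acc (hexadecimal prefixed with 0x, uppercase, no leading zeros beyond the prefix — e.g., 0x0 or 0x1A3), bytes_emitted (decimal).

After char 0 ('J'=9): chars_in_quartet=1 acc=0x9 bytes_emitted=0
After char 1 ('o'=40): chars_in_quartet=2 acc=0x268 bytes_emitted=0
After char 2 ('h'=33): chars_in_quartet=3 acc=0x9A21 bytes_emitted=0
After char 3 ('F'=5): chars_in_quartet=4 acc=0x268845 -> emit 26 88 45, reset; bytes_emitted=3

Answer: 0 0x0 3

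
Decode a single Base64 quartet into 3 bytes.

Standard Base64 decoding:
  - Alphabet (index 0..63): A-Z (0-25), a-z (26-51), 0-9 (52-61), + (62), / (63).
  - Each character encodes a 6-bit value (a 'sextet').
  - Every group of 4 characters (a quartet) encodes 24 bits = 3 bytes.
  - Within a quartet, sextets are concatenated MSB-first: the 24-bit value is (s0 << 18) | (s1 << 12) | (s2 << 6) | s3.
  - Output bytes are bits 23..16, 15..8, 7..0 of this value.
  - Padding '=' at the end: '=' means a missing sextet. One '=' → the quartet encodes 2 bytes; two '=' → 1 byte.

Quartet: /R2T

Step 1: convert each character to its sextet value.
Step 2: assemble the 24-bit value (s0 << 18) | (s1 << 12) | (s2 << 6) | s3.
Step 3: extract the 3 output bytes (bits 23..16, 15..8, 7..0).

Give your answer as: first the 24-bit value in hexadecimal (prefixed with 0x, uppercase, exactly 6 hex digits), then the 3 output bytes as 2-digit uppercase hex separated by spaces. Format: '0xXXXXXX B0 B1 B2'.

Sextets: /=63, R=17, 2=54, T=19
24-bit: (63<<18) | (17<<12) | (54<<6) | 19
      = 0xFC0000 | 0x011000 | 0x000D80 | 0x000013
      = 0xFD1D93
Bytes: (v>>16)&0xFF=FD, (v>>8)&0xFF=1D, v&0xFF=93

Answer: 0xFD1D93 FD 1D 93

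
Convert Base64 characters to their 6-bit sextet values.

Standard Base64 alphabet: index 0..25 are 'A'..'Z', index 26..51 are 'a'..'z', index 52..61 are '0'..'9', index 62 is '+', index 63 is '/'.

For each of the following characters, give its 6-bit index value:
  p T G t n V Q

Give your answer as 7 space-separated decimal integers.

'p': a..z range, 26 + ord('p') − ord('a') = 41
'T': A..Z range, ord('T') − ord('A') = 19
'G': A..Z range, ord('G') − ord('A') = 6
't': a..z range, 26 + ord('t') − ord('a') = 45
'n': a..z range, 26 + ord('n') − ord('a') = 39
'V': A..Z range, ord('V') − ord('A') = 21
'Q': A..Z range, ord('Q') − ord('A') = 16

Answer: 41 19 6 45 39 21 16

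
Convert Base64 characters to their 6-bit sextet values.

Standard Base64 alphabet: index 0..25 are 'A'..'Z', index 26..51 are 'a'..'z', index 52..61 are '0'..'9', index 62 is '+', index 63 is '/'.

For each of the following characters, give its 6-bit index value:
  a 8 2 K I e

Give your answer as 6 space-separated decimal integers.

'a': a..z range, 26 + ord('a') − ord('a') = 26
'8': 0..9 range, 52 + ord('8') − ord('0') = 60
'2': 0..9 range, 52 + ord('2') − ord('0') = 54
'K': A..Z range, ord('K') − ord('A') = 10
'I': A..Z range, ord('I') − ord('A') = 8
'e': a..z range, 26 + ord('e') − ord('a') = 30

Answer: 26 60 54 10 8 30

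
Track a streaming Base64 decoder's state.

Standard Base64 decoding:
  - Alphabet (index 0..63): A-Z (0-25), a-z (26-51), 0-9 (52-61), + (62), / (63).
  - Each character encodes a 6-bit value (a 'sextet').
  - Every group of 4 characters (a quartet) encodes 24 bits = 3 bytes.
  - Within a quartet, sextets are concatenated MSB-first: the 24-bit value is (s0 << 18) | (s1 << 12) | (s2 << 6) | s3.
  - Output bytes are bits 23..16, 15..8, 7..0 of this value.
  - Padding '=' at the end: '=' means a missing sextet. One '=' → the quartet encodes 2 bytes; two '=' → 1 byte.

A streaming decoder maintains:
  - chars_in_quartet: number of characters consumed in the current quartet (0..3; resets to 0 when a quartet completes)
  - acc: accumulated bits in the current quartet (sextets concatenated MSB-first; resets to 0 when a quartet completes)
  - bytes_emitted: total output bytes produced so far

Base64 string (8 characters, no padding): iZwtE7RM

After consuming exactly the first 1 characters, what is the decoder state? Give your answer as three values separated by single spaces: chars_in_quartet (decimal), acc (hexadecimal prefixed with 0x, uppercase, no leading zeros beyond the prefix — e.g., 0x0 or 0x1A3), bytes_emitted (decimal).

Answer: 1 0x22 0

Derivation:
After char 0 ('i'=34): chars_in_quartet=1 acc=0x22 bytes_emitted=0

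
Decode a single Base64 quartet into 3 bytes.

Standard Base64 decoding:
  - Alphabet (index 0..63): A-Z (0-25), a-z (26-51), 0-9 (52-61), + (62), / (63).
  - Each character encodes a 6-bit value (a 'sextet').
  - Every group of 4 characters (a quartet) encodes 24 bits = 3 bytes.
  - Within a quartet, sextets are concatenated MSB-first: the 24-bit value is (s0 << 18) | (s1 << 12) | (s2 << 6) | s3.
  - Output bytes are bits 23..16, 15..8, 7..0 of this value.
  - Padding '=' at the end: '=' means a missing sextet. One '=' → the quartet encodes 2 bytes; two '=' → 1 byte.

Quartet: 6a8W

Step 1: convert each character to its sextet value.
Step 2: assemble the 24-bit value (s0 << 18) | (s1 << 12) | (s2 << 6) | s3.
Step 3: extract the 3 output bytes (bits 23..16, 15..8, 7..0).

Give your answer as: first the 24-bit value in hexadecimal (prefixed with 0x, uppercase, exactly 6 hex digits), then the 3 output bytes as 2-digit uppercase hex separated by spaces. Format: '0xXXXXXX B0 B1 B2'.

Sextets: 6=58, a=26, 8=60, W=22
24-bit: (58<<18) | (26<<12) | (60<<6) | 22
      = 0xE80000 | 0x01A000 | 0x000F00 | 0x000016
      = 0xE9AF16
Bytes: (v>>16)&0xFF=E9, (v>>8)&0xFF=AF, v&0xFF=16

Answer: 0xE9AF16 E9 AF 16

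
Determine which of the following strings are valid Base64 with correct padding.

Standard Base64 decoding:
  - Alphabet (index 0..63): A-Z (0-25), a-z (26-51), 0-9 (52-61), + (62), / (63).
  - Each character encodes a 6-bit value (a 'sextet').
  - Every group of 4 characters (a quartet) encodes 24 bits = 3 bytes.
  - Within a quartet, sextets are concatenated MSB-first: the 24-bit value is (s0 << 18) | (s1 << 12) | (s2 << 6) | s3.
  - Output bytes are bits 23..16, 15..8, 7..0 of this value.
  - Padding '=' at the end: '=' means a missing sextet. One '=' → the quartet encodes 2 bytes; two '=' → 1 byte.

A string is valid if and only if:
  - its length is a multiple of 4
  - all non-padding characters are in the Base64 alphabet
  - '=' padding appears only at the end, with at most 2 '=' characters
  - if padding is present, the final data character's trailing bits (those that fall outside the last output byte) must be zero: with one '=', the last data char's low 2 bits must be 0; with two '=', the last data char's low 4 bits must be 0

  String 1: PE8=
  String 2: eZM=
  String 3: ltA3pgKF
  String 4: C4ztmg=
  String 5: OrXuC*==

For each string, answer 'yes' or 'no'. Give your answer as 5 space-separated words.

Answer: yes yes yes no no

Derivation:
String 1: 'PE8=' → valid
String 2: 'eZM=' → valid
String 3: 'ltA3pgKF' → valid
String 4: 'C4ztmg=' → invalid (len=7 not mult of 4)
String 5: 'OrXuC*==' → invalid (bad char(s): ['*'])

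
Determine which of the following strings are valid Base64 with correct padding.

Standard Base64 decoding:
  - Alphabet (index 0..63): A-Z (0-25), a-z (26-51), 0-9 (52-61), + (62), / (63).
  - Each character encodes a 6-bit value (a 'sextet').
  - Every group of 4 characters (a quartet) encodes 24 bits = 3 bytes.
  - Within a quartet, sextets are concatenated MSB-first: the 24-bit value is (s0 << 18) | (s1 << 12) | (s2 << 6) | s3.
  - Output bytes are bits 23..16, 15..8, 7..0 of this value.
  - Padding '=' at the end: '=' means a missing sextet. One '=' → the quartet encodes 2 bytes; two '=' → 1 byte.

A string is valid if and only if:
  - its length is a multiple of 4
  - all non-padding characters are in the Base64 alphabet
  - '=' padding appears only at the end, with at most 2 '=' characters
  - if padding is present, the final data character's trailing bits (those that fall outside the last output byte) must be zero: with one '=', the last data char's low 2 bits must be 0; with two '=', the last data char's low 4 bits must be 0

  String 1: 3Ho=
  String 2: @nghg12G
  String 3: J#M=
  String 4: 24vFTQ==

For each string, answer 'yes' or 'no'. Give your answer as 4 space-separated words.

Answer: yes no no yes

Derivation:
String 1: '3Ho=' → valid
String 2: '@nghg12G' → invalid (bad char(s): ['@'])
String 3: 'J#M=' → invalid (bad char(s): ['#'])
String 4: '24vFTQ==' → valid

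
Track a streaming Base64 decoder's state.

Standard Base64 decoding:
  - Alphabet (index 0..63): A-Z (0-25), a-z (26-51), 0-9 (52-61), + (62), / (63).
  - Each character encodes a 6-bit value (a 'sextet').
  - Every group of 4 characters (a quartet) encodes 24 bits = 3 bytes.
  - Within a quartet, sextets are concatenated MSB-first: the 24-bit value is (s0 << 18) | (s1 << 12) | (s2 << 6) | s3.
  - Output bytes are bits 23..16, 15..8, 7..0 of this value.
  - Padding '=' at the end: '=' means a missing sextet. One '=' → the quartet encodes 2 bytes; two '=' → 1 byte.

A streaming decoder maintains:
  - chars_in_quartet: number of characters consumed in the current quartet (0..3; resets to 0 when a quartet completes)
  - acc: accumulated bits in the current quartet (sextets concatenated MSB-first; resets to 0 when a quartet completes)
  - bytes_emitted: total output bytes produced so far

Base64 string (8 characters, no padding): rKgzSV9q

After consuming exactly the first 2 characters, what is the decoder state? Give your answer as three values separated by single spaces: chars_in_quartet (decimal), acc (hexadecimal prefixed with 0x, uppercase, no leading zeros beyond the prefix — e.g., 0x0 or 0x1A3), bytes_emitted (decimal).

After char 0 ('r'=43): chars_in_quartet=1 acc=0x2B bytes_emitted=0
After char 1 ('K'=10): chars_in_quartet=2 acc=0xACA bytes_emitted=0

Answer: 2 0xACA 0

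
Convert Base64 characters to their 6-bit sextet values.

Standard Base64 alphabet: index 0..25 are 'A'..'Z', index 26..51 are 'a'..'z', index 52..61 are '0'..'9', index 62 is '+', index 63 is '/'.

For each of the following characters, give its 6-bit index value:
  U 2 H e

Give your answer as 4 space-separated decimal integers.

Answer: 20 54 7 30

Derivation:
'U': A..Z range, ord('U') − ord('A') = 20
'2': 0..9 range, 52 + ord('2') − ord('0') = 54
'H': A..Z range, ord('H') − ord('A') = 7
'e': a..z range, 26 + ord('e') − ord('a') = 30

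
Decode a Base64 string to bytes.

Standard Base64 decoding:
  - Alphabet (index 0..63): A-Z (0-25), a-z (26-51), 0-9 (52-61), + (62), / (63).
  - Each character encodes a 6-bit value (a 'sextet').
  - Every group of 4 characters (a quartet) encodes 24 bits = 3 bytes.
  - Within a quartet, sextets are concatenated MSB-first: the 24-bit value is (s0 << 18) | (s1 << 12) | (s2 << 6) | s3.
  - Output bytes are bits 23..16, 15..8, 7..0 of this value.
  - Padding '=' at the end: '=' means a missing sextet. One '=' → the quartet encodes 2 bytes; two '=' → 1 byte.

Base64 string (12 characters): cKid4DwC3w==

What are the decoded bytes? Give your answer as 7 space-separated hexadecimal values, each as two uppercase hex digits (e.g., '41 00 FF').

Answer: 70 A8 9D E0 3C 02 DF

Derivation:
After char 0 ('c'=28): chars_in_quartet=1 acc=0x1C bytes_emitted=0
After char 1 ('K'=10): chars_in_quartet=2 acc=0x70A bytes_emitted=0
After char 2 ('i'=34): chars_in_quartet=3 acc=0x1C2A2 bytes_emitted=0
After char 3 ('d'=29): chars_in_quartet=4 acc=0x70A89D -> emit 70 A8 9D, reset; bytes_emitted=3
After char 4 ('4'=56): chars_in_quartet=1 acc=0x38 bytes_emitted=3
After char 5 ('D'=3): chars_in_quartet=2 acc=0xE03 bytes_emitted=3
After char 6 ('w'=48): chars_in_quartet=3 acc=0x380F0 bytes_emitted=3
After char 7 ('C'=2): chars_in_quartet=4 acc=0xE03C02 -> emit E0 3C 02, reset; bytes_emitted=6
After char 8 ('3'=55): chars_in_quartet=1 acc=0x37 bytes_emitted=6
After char 9 ('w'=48): chars_in_quartet=2 acc=0xDF0 bytes_emitted=6
Padding '==': partial quartet acc=0xDF0 -> emit DF; bytes_emitted=7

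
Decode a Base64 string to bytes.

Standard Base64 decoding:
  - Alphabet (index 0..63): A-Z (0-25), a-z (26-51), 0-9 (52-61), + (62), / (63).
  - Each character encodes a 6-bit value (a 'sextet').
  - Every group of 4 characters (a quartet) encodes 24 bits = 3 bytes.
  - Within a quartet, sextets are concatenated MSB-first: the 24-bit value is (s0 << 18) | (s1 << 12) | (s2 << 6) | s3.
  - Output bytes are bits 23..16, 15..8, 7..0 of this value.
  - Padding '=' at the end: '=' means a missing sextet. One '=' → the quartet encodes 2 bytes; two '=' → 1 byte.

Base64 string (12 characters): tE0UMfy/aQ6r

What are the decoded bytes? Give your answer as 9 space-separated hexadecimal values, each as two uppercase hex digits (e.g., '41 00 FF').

After char 0 ('t'=45): chars_in_quartet=1 acc=0x2D bytes_emitted=0
After char 1 ('E'=4): chars_in_quartet=2 acc=0xB44 bytes_emitted=0
After char 2 ('0'=52): chars_in_quartet=3 acc=0x2D134 bytes_emitted=0
After char 3 ('U'=20): chars_in_quartet=4 acc=0xB44D14 -> emit B4 4D 14, reset; bytes_emitted=3
After char 4 ('M'=12): chars_in_quartet=1 acc=0xC bytes_emitted=3
After char 5 ('f'=31): chars_in_quartet=2 acc=0x31F bytes_emitted=3
After char 6 ('y'=50): chars_in_quartet=3 acc=0xC7F2 bytes_emitted=3
After char 7 ('/'=63): chars_in_quartet=4 acc=0x31FCBF -> emit 31 FC BF, reset; bytes_emitted=6
After char 8 ('a'=26): chars_in_quartet=1 acc=0x1A bytes_emitted=6
After char 9 ('Q'=16): chars_in_quartet=2 acc=0x690 bytes_emitted=6
After char 10 ('6'=58): chars_in_quartet=3 acc=0x1A43A bytes_emitted=6
After char 11 ('r'=43): chars_in_quartet=4 acc=0x690EAB -> emit 69 0E AB, reset; bytes_emitted=9

Answer: B4 4D 14 31 FC BF 69 0E AB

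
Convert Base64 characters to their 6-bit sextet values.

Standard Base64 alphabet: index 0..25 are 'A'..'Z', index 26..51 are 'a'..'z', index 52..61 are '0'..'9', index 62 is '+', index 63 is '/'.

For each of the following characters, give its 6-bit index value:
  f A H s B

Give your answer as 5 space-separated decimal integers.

'f': a..z range, 26 + ord('f') − ord('a') = 31
'A': A..Z range, ord('A') − ord('A') = 0
'H': A..Z range, ord('H') − ord('A') = 7
's': a..z range, 26 + ord('s') − ord('a') = 44
'B': A..Z range, ord('B') − ord('A') = 1

Answer: 31 0 7 44 1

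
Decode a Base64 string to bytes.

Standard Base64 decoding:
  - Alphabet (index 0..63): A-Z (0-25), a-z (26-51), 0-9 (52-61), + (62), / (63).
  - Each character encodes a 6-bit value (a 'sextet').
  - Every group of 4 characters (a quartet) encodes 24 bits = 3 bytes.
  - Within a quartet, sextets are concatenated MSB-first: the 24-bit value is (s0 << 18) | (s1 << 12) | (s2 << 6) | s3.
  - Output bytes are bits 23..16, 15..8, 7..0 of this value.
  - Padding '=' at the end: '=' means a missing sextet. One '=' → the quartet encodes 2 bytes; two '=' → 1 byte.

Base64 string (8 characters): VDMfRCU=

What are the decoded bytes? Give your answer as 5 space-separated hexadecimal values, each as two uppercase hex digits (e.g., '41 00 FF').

After char 0 ('V'=21): chars_in_quartet=1 acc=0x15 bytes_emitted=0
After char 1 ('D'=3): chars_in_quartet=2 acc=0x543 bytes_emitted=0
After char 2 ('M'=12): chars_in_quartet=3 acc=0x150CC bytes_emitted=0
After char 3 ('f'=31): chars_in_quartet=4 acc=0x54331F -> emit 54 33 1F, reset; bytes_emitted=3
After char 4 ('R'=17): chars_in_quartet=1 acc=0x11 bytes_emitted=3
After char 5 ('C'=2): chars_in_quartet=2 acc=0x442 bytes_emitted=3
After char 6 ('U'=20): chars_in_quartet=3 acc=0x11094 bytes_emitted=3
Padding '=': partial quartet acc=0x11094 -> emit 44 25; bytes_emitted=5

Answer: 54 33 1F 44 25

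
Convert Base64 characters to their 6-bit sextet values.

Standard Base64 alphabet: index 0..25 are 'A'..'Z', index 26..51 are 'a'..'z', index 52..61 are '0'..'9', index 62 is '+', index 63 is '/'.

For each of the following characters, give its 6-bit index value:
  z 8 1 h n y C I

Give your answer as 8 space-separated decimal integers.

'z': a..z range, 26 + ord('z') − ord('a') = 51
'8': 0..9 range, 52 + ord('8') − ord('0') = 60
'1': 0..9 range, 52 + ord('1') − ord('0') = 53
'h': a..z range, 26 + ord('h') − ord('a') = 33
'n': a..z range, 26 + ord('n') − ord('a') = 39
'y': a..z range, 26 + ord('y') − ord('a') = 50
'C': A..Z range, ord('C') − ord('A') = 2
'I': A..Z range, ord('I') − ord('A') = 8

Answer: 51 60 53 33 39 50 2 8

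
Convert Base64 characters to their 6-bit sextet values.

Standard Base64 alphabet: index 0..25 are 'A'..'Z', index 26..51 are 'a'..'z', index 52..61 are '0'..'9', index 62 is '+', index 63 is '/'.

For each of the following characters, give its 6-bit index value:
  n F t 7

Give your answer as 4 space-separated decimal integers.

'n': a..z range, 26 + ord('n') − ord('a') = 39
'F': A..Z range, ord('F') − ord('A') = 5
't': a..z range, 26 + ord('t') − ord('a') = 45
'7': 0..9 range, 52 + ord('7') − ord('0') = 59

Answer: 39 5 45 59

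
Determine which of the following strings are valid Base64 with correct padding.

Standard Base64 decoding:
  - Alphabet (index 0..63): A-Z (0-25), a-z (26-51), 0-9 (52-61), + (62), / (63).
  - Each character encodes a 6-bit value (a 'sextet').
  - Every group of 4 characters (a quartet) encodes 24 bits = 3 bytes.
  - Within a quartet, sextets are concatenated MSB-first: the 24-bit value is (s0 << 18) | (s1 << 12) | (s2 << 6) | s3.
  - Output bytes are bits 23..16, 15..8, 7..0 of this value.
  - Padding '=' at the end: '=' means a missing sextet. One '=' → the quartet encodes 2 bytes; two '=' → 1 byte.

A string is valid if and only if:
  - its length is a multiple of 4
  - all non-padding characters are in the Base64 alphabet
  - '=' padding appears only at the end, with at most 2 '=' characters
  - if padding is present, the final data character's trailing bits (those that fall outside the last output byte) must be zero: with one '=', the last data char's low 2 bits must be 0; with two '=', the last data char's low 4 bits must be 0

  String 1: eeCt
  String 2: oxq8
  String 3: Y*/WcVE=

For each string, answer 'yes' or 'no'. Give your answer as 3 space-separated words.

String 1: 'eeCt' → valid
String 2: 'oxq8' → valid
String 3: 'Y*/WcVE=' → invalid (bad char(s): ['*'])

Answer: yes yes no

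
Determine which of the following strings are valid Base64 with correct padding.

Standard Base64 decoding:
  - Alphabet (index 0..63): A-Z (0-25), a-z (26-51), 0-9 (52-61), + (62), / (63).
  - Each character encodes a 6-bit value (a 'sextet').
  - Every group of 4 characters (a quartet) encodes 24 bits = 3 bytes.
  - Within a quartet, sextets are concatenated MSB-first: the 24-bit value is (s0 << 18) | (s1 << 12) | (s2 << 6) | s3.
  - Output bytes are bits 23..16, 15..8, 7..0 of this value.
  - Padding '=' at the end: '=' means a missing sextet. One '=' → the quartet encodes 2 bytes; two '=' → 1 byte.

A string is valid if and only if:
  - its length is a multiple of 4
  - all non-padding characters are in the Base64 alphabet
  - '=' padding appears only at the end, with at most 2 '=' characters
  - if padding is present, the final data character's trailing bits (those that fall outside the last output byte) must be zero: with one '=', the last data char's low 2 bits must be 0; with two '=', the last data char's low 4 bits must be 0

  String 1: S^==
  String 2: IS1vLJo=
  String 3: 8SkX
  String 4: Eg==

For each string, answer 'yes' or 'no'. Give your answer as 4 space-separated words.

Answer: no yes yes yes

Derivation:
String 1: 'S^==' → invalid (bad char(s): ['^'])
String 2: 'IS1vLJo=' → valid
String 3: '8SkX' → valid
String 4: 'Eg==' → valid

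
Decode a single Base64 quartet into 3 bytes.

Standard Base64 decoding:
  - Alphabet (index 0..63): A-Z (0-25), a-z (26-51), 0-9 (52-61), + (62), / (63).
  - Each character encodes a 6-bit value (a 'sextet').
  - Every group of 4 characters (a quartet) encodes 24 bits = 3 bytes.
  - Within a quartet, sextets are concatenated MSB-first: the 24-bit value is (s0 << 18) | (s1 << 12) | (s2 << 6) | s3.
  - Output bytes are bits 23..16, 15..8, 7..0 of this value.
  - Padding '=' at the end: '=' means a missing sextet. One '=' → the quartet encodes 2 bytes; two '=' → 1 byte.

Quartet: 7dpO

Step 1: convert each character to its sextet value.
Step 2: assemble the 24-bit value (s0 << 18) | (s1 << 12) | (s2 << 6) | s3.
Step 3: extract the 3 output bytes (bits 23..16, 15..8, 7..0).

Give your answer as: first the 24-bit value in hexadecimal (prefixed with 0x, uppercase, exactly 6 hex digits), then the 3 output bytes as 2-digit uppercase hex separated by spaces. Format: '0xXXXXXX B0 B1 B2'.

Sextets: 7=59, d=29, p=41, O=14
24-bit: (59<<18) | (29<<12) | (41<<6) | 14
      = 0xEC0000 | 0x01D000 | 0x000A40 | 0x00000E
      = 0xEDDA4E
Bytes: (v>>16)&0xFF=ED, (v>>8)&0xFF=DA, v&0xFF=4E

Answer: 0xEDDA4E ED DA 4E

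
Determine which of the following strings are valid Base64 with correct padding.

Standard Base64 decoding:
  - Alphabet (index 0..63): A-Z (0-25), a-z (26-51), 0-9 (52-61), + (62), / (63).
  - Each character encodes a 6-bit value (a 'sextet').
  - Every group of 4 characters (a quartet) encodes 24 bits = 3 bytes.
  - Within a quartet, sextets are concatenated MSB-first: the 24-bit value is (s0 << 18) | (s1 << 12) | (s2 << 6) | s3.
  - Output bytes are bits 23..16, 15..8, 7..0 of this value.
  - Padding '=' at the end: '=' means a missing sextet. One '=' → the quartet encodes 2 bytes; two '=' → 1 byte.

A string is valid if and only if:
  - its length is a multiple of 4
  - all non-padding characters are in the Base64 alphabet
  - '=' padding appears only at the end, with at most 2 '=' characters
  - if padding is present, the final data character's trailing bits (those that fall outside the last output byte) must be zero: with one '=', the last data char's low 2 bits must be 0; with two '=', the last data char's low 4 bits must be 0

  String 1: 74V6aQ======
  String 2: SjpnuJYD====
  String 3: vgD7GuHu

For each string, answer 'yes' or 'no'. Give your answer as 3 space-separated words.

String 1: '74V6aQ======' → invalid (6 pad chars (max 2))
String 2: 'SjpnuJYD====' → invalid (4 pad chars (max 2))
String 3: 'vgD7GuHu' → valid

Answer: no no yes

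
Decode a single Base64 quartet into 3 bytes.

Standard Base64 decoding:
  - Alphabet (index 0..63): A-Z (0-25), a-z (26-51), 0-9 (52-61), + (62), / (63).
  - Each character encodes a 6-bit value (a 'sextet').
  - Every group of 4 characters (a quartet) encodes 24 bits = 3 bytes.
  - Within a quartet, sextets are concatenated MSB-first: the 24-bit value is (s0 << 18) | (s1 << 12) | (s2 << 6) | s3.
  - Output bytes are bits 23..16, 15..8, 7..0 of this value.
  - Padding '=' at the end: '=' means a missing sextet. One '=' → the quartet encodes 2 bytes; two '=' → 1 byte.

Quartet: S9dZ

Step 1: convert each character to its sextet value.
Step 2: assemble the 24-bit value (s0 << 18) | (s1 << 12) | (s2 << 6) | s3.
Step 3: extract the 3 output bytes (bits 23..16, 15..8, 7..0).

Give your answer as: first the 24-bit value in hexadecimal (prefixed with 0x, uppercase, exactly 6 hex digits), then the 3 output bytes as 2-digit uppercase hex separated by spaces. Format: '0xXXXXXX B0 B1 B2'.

Sextets: S=18, 9=61, d=29, Z=25
24-bit: (18<<18) | (61<<12) | (29<<6) | 25
      = 0x480000 | 0x03D000 | 0x000740 | 0x000019
      = 0x4BD759
Bytes: (v>>16)&0xFF=4B, (v>>8)&0xFF=D7, v&0xFF=59

Answer: 0x4BD759 4B D7 59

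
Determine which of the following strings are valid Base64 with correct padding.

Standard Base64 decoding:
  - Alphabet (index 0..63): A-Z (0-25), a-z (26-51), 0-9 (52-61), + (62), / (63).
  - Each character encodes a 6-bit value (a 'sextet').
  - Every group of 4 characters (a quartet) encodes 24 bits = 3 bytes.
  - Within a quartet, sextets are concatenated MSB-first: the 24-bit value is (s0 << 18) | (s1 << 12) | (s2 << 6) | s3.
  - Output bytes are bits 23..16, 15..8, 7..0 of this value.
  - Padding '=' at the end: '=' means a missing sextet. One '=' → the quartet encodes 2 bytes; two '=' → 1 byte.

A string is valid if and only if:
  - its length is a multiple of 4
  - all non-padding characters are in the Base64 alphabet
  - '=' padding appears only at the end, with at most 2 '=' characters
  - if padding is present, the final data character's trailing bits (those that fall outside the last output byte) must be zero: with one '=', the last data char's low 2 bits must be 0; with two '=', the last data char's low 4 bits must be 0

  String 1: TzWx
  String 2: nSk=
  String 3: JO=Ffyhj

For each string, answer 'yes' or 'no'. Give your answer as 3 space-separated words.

Answer: yes yes no

Derivation:
String 1: 'TzWx' → valid
String 2: 'nSk=' → valid
String 3: 'JO=Ffyhj' → invalid (bad char(s): ['=']; '=' in middle)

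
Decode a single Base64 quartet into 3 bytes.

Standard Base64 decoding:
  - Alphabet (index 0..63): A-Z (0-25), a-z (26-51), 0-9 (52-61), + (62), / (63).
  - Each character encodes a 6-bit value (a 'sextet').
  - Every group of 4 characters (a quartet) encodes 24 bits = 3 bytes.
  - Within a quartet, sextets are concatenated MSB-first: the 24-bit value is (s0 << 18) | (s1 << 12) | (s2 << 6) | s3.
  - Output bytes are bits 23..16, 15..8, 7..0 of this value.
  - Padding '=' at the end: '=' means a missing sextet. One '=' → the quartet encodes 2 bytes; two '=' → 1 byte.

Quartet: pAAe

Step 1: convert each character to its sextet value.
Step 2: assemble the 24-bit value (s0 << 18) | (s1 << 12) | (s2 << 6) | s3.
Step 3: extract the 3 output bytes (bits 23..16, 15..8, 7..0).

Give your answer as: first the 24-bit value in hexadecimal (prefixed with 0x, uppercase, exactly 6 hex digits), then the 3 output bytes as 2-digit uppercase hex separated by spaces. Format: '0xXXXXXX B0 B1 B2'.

Sextets: p=41, A=0, A=0, e=30
24-bit: (41<<18) | (0<<12) | (0<<6) | 30
      = 0xA40000 | 0x000000 | 0x000000 | 0x00001E
      = 0xA4001E
Bytes: (v>>16)&0xFF=A4, (v>>8)&0xFF=00, v&0xFF=1E

Answer: 0xA4001E A4 00 1E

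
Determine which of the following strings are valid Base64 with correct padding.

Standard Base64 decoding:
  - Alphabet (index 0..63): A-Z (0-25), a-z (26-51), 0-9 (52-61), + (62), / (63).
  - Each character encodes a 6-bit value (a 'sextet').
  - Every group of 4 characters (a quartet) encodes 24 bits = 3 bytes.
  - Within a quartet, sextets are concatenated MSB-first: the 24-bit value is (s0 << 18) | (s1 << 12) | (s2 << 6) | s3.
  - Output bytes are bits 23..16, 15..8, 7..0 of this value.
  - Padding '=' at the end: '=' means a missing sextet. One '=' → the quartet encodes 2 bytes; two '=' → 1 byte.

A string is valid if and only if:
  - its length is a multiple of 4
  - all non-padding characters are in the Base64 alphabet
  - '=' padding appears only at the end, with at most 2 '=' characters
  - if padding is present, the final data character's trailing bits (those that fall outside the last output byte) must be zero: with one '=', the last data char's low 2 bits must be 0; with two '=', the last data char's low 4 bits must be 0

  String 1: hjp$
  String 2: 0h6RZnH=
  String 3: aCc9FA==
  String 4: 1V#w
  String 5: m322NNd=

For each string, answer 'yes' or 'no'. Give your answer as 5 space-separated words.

String 1: 'hjp$' → invalid (bad char(s): ['$'])
String 2: '0h6RZnH=' → invalid (bad trailing bits)
String 3: 'aCc9FA==' → valid
String 4: '1V#w' → invalid (bad char(s): ['#'])
String 5: 'm322NNd=' → invalid (bad trailing bits)

Answer: no no yes no no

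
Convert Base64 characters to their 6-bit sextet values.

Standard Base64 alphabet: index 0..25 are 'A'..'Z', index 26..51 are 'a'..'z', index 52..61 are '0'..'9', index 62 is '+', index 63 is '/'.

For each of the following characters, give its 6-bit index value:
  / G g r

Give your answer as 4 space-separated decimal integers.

'/': index 63
'G': A..Z range, ord('G') − ord('A') = 6
'g': a..z range, 26 + ord('g') − ord('a') = 32
'r': a..z range, 26 + ord('r') − ord('a') = 43

Answer: 63 6 32 43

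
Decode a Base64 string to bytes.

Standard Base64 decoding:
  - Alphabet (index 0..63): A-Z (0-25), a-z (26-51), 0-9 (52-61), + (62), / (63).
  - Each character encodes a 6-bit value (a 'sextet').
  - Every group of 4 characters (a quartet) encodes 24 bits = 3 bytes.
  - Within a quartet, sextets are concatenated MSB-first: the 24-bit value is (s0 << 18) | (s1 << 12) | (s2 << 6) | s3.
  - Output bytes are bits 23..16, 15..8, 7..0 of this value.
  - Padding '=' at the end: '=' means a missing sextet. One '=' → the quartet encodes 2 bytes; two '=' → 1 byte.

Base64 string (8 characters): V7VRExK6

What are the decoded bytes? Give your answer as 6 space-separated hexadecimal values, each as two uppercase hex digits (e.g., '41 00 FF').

After char 0 ('V'=21): chars_in_quartet=1 acc=0x15 bytes_emitted=0
After char 1 ('7'=59): chars_in_quartet=2 acc=0x57B bytes_emitted=0
After char 2 ('V'=21): chars_in_quartet=3 acc=0x15ED5 bytes_emitted=0
After char 3 ('R'=17): chars_in_quartet=4 acc=0x57B551 -> emit 57 B5 51, reset; bytes_emitted=3
After char 4 ('E'=4): chars_in_quartet=1 acc=0x4 bytes_emitted=3
After char 5 ('x'=49): chars_in_quartet=2 acc=0x131 bytes_emitted=3
After char 6 ('K'=10): chars_in_quartet=3 acc=0x4C4A bytes_emitted=3
After char 7 ('6'=58): chars_in_quartet=4 acc=0x1312BA -> emit 13 12 BA, reset; bytes_emitted=6

Answer: 57 B5 51 13 12 BA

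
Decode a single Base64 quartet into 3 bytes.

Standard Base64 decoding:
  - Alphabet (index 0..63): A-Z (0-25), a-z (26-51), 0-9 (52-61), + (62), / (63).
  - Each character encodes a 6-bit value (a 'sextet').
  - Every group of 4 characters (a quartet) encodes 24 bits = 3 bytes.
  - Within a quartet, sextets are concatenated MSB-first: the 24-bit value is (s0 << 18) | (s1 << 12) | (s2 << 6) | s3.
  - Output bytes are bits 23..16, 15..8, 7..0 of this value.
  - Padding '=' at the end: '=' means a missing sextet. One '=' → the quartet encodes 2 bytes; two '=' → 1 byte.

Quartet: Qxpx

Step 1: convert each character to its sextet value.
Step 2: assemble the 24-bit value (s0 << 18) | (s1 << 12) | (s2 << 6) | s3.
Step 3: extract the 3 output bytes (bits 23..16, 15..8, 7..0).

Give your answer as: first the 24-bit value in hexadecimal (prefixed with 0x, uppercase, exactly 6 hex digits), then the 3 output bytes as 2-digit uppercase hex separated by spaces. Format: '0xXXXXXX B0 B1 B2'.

Sextets: Q=16, x=49, p=41, x=49
24-bit: (16<<18) | (49<<12) | (41<<6) | 49
      = 0x400000 | 0x031000 | 0x000A40 | 0x000031
      = 0x431A71
Bytes: (v>>16)&0xFF=43, (v>>8)&0xFF=1A, v&0xFF=71

Answer: 0x431A71 43 1A 71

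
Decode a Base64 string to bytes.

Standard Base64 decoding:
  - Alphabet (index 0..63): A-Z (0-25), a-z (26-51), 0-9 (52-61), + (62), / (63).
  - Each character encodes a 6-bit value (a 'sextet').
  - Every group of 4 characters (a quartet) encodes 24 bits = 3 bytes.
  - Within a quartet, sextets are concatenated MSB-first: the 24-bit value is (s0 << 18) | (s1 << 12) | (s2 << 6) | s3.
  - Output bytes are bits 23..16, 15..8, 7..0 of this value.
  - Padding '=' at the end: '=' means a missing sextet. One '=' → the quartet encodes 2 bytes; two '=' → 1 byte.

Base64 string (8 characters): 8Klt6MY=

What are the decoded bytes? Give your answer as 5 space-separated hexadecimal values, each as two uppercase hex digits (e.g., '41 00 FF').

Answer: F0 A9 6D E8 C6

Derivation:
After char 0 ('8'=60): chars_in_quartet=1 acc=0x3C bytes_emitted=0
After char 1 ('K'=10): chars_in_quartet=2 acc=0xF0A bytes_emitted=0
After char 2 ('l'=37): chars_in_quartet=3 acc=0x3C2A5 bytes_emitted=0
After char 3 ('t'=45): chars_in_quartet=4 acc=0xF0A96D -> emit F0 A9 6D, reset; bytes_emitted=3
After char 4 ('6'=58): chars_in_quartet=1 acc=0x3A bytes_emitted=3
After char 5 ('M'=12): chars_in_quartet=2 acc=0xE8C bytes_emitted=3
After char 6 ('Y'=24): chars_in_quartet=3 acc=0x3A318 bytes_emitted=3
Padding '=': partial quartet acc=0x3A318 -> emit E8 C6; bytes_emitted=5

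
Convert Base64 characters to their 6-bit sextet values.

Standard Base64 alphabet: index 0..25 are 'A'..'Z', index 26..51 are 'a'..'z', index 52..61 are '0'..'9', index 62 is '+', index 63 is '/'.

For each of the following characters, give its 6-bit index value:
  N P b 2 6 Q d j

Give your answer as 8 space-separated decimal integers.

Answer: 13 15 27 54 58 16 29 35

Derivation:
'N': A..Z range, ord('N') − ord('A') = 13
'P': A..Z range, ord('P') − ord('A') = 15
'b': a..z range, 26 + ord('b') − ord('a') = 27
'2': 0..9 range, 52 + ord('2') − ord('0') = 54
'6': 0..9 range, 52 + ord('6') − ord('0') = 58
'Q': A..Z range, ord('Q') − ord('A') = 16
'd': a..z range, 26 + ord('d') − ord('a') = 29
'j': a..z range, 26 + ord('j') − ord('a') = 35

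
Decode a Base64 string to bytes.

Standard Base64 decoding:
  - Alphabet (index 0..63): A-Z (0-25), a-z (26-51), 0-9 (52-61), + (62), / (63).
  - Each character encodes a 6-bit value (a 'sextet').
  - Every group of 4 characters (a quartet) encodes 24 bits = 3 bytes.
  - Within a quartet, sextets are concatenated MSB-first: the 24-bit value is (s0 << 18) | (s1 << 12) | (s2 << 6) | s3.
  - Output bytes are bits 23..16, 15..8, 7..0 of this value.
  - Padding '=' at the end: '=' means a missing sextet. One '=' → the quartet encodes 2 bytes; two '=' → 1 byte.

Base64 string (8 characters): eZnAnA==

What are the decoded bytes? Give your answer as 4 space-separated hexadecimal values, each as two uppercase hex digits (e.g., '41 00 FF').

After char 0 ('e'=30): chars_in_quartet=1 acc=0x1E bytes_emitted=0
After char 1 ('Z'=25): chars_in_quartet=2 acc=0x799 bytes_emitted=0
After char 2 ('n'=39): chars_in_quartet=3 acc=0x1E667 bytes_emitted=0
After char 3 ('A'=0): chars_in_quartet=4 acc=0x7999C0 -> emit 79 99 C0, reset; bytes_emitted=3
After char 4 ('n'=39): chars_in_quartet=1 acc=0x27 bytes_emitted=3
After char 5 ('A'=0): chars_in_quartet=2 acc=0x9C0 bytes_emitted=3
Padding '==': partial quartet acc=0x9C0 -> emit 9C; bytes_emitted=4

Answer: 79 99 C0 9C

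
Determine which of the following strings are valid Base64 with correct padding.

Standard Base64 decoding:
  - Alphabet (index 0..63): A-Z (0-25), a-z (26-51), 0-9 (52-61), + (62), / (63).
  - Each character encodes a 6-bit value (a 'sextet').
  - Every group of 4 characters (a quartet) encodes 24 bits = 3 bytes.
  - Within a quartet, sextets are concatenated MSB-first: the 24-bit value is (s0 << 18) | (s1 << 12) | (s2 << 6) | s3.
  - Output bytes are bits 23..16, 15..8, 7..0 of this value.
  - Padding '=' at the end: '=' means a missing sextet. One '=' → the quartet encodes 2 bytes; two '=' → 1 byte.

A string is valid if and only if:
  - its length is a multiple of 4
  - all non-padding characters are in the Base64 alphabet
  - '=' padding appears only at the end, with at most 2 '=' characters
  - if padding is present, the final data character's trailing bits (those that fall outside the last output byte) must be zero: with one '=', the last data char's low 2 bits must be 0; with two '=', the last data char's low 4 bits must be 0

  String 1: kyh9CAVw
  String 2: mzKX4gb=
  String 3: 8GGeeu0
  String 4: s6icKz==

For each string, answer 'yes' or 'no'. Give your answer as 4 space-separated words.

String 1: 'kyh9CAVw' → valid
String 2: 'mzKX4gb=' → invalid (bad trailing bits)
String 3: '8GGeeu0' → invalid (len=7 not mult of 4)
String 4: 's6icKz==' → invalid (bad trailing bits)

Answer: yes no no no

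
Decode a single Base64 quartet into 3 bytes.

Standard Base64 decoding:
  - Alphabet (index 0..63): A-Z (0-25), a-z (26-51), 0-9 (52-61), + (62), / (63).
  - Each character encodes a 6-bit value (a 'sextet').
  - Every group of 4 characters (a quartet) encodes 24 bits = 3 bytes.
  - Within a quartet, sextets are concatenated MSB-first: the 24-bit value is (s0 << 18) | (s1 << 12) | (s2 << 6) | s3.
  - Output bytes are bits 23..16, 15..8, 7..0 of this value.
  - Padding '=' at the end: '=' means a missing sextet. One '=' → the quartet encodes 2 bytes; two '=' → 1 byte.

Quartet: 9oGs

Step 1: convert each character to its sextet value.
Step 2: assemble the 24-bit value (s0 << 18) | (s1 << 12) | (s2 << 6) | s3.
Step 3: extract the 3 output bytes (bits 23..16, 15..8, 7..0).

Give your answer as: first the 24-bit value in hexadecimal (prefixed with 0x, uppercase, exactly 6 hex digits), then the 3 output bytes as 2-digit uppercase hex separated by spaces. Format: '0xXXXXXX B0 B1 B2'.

Sextets: 9=61, o=40, G=6, s=44
24-bit: (61<<18) | (40<<12) | (6<<6) | 44
      = 0xF40000 | 0x028000 | 0x000180 | 0x00002C
      = 0xF681AC
Bytes: (v>>16)&0xFF=F6, (v>>8)&0xFF=81, v&0xFF=AC

Answer: 0xF681AC F6 81 AC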